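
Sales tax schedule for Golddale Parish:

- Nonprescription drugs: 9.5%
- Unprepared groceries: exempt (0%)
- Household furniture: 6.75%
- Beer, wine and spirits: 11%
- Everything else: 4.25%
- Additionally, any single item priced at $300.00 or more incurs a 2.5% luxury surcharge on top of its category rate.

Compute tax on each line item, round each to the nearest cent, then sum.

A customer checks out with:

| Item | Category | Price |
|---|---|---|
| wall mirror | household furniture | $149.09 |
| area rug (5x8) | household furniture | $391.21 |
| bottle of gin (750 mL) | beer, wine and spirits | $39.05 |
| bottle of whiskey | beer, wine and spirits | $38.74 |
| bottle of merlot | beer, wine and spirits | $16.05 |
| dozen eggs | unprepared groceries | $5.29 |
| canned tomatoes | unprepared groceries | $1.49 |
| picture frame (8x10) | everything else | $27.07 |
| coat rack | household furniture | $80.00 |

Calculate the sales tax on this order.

Wall mirror $149.09: household furniture → 6.75% → $10.06
Area rug (5x8) $391.21: household furniture → 6.75% + 2.5% surcharge = 9.25% → $36.19
Bottle of gin (750 mL) $39.05: beer, wine and spirits → 11% → $4.30
Bottle of whiskey $38.74: beer, wine and spirits → 11% → $4.26
Bottle of merlot $16.05: beer, wine and spirits → 11% → $1.77
Dozen eggs $5.29: unprepared groceries → 0% → $0.00
Canned tomatoes $1.49: unprepared groceries → 0% → $0.00
Picture frame (8x10) $27.07: everything else → 4.25% → $1.15
Coat rack $80.00: household furniture → 6.75% → $5.40
Total tax = $10.06 + $36.19 + $4.30 + $4.26 + $1.77 + $1.15 + $5.40 = $63.13

$63.13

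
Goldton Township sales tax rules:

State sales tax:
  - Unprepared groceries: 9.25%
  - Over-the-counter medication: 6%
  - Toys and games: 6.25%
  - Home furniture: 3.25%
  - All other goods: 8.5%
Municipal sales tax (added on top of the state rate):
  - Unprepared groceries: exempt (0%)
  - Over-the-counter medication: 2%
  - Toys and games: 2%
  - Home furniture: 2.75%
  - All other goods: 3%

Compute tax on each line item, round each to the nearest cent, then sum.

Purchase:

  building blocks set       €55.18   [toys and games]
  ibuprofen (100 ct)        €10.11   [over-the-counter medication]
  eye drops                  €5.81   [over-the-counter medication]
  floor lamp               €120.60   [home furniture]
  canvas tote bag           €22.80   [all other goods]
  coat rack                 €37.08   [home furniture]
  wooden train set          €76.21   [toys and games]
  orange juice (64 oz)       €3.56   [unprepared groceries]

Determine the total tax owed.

Building blocks set €55.18: toys and games → 6.25% + 2% municipal = 8.25% → €4.55
Ibuprofen (100 ct) €10.11: over-the-counter medication → 6% + 2% municipal = 8% → €0.81
Eye drops €5.81: over-the-counter medication → 6% + 2% municipal = 8% → €0.46
Floor lamp €120.60: home furniture → 3.25% + 2.75% municipal = 6% → €7.24
Canvas tote bag €22.80: all other goods → 8.5% + 3% municipal = 11.5% → €2.62
Coat rack €37.08: home furniture → 3.25% + 2.75% municipal = 6% → €2.22
Wooden train set €76.21: toys and games → 6.25% + 2% municipal = 8.25% → €6.29
Orange juice (64 oz) €3.56: unprepared groceries → 9.25% + 0% municipal = 9.25% → €0.33
Total tax = €4.55 + €0.81 + €0.46 + €7.24 + €2.62 + €2.22 + €6.29 + €0.33 = €24.52

€24.52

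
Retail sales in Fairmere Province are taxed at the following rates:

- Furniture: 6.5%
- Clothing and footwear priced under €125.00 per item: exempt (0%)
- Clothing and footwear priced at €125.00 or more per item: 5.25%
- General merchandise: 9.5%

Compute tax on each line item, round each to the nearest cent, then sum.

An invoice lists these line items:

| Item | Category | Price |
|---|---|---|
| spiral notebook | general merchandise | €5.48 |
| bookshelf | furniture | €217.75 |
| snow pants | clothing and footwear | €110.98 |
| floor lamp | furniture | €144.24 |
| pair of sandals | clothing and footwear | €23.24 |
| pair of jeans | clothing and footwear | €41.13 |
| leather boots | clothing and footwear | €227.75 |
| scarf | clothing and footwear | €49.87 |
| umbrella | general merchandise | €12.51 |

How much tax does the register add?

€37.20

Spiral notebook €5.48: general merchandise → 9.5% → €0.52
Bookshelf €217.75: furniture → 6.5% → €14.15
Snow pants €110.98: clothing and footwear, under €125.00 → 0% → €0.00
Floor lamp €144.24: furniture → 6.5% → €9.38
Pair of sandals €23.24: clothing and footwear, under €125.00 → 0% → €0.00
Pair of jeans €41.13: clothing and footwear, under €125.00 → 0% → €0.00
Leather boots €227.75: clothing and footwear, €125.00 or more → 5.25% → €11.96
Scarf €49.87: clothing and footwear, under €125.00 → 0% → €0.00
Umbrella €12.51: general merchandise → 9.5% → €1.19
Total tax = €0.52 + €14.15 + €9.38 + €11.96 + €1.19 = €37.20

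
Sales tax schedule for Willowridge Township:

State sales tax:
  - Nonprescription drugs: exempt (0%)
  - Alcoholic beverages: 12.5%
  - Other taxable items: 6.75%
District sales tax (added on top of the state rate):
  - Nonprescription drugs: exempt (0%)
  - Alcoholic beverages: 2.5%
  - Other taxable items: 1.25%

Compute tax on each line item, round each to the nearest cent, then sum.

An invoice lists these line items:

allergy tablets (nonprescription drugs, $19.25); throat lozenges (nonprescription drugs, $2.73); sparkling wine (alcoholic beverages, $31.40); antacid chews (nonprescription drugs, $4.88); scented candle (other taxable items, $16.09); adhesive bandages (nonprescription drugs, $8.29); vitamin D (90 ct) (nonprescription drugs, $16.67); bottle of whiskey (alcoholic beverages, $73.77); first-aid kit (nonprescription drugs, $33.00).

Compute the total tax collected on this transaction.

$17.07

Allergy tablets $19.25: nonprescription drugs → 0% + 0% district = 0% → $0.00
Throat lozenges $2.73: nonprescription drugs → 0% + 0% district = 0% → $0.00
Sparkling wine $31.40: alcoholic beverages → 12.5% + 2.5% district = 15% → $4.71
Antacid chews $4.88: nonprescription drugs → 0% + 0% district = 0% → $0.00
Scented candle $16.09: other taxable items → 6.75% + 1.25% district = 8% → $1.29
Adhesive bandages $8.29: nonprescription drugs → 0% + 0% district = 0% → $0.00
Vitamin D (90 ct) $16.67: nonprescription drugs → 0% + 0% district = 0% → $0.00
Bottle of whiskey $73.77: alcoholic beverages → 12.5% + 2.5% district = 15% → $11.07
First-aid kit $33.00: nonprescription drugs → 0% + 0% district = 0% → $0.00
Total tax = $4.71 + $1.29 + $11.07 = $17.07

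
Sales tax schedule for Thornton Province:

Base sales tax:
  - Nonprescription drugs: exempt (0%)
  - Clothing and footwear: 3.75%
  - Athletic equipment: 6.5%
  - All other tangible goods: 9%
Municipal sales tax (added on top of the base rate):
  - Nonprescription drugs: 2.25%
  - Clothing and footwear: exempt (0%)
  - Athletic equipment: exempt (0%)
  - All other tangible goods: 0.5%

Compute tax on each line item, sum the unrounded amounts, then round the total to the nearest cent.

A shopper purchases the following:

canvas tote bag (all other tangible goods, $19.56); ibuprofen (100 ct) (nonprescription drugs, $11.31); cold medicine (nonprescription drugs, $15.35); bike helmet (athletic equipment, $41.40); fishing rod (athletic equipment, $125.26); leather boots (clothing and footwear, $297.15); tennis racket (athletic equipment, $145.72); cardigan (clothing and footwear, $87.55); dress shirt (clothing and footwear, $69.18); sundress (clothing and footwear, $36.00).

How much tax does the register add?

$41.13

Canvas tote bag $19.56: all other tangible goods → 9% + 0.5% municipal = 9.5% → $1.8582
Ibuprofen (100 ct) $11.31: nonprescription drugs → 0% + 2.25% municipal = 2.25% → $0.254475
Cold medicine $15.35: nonprescription drugs → 0% + 2.25% municipal = 2.25% → $0.345375
Bike helmet $41.40: athletic equipment → 6.5% + 0% municipal = 6.5% → $2.691
Fishing rod $125.26: athletic equipment → 6.5% + 0% municipal = 6.5% → $8.1419
Leather boots $297.15: clothing and footwear → 3.75% + 0% municipal = 3.75% → $11.143125
Tennis racket $145.72: athletic equipment → 6.5% + 0% municipal = 6.5% → $9.4718
Cardigan $87.55: clothing and footwear → 3.75% + 0% municipal = 3.75% → $3.283125
Dress shirt $69.18: clothing and footwear → 3.75% + 0% municipal = 3.75% → $2.59425
Sundress $36.00: clothing and footwear → 3.75% + 0% municipal = 3.75% → $1.35
Unrounded tax sum = $41.13325 → $41.13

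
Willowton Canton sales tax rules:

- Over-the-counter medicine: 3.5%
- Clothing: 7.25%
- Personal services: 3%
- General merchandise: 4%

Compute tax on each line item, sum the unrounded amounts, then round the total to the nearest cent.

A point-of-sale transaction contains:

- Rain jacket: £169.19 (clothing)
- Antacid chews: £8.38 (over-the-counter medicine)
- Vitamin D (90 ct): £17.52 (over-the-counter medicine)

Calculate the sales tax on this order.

£13.17

Rain jacket £169.19: clothing → 7.25% → £12.266275
Antacid chews £8.38: over-the-counter medicine → 3.5% → £0.2933
Vitamin D (90 ct) £17.52: over-the-counter medicine → 3.5% → £0.6132
Unrounded tax sum = £13.172775 → £13.17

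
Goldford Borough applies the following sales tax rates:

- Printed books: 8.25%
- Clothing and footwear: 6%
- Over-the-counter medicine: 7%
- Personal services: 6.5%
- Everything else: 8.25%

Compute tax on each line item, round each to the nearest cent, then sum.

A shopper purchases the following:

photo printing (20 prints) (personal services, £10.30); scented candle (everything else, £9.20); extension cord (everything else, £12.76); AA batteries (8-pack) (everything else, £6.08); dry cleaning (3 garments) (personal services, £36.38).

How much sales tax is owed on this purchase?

Photo printing (20 prints) £10.30: personal services → 6.5% → £0.67
Scented candle £9.20: everything else → 8.25% → £0.76
Extension cord £12.76: everything else → 8.25% → £1.05
AA batteries (8-pack) £6.08: everything else → 8.25% → £0.50
Dry cleaning (3 garments) £36.38: personal services → 6.5% → £2.36
Total tax = £0.67 + £0.76 + £1.05 + £0.50 + £2.36 = £5.34

£5.34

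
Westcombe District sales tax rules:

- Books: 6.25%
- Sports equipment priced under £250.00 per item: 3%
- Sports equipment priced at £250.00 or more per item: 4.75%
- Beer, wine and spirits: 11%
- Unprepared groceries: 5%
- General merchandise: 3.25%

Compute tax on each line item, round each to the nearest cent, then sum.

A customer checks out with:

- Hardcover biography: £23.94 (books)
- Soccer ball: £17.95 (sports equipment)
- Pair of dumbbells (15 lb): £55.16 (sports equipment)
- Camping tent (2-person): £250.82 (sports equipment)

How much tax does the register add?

£15.60

Hardcover biography £23.94: books → 6.25% → £1.50
Soccer ball £17.95: sports equipment, under £250.00 → 3% → £0.54
Pair of dumbbells (15 lb) £55.16: sports equipment, under £250.00 → 3% → £1.65
Camping tent (2-person) £250.82: sports equipment, £250.00 or more → 4.75% → £11.91
Total tax = £1.50 + £0.54 + £1.65 + £11.91 = £15.60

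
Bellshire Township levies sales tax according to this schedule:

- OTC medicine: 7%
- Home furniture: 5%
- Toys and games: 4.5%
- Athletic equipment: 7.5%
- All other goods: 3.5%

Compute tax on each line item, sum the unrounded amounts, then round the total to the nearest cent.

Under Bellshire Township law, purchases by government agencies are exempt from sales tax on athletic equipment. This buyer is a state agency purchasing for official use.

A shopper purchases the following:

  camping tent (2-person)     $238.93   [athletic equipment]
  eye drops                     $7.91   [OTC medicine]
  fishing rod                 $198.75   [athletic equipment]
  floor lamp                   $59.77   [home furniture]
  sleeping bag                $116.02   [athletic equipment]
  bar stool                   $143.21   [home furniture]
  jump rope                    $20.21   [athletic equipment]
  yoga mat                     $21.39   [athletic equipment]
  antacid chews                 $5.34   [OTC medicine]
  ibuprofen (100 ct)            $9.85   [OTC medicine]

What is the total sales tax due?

$11.77

Camping tent (2-person) $238.93: athletic equipment, buyer-exempt → 0% → $0.00
Eye drops $7.91: OTC medicine → 7% → $0.5537
Fishing rod $198.75: athletic equipment, buyer-exempt → 0% → $0.00
Floor lamp $59.77: home furniture → 5% → $2.9885
Sleeping bag $116.02: athletic equipment, buyer-exempt → 0% → $0.00
Bar stool $143.21: home furniture → 5% → $7.1605
Jump rope $20.21: athletic equipment, buyer-exempt → 0% → $0.00
Yoga mat $21.39: athletic equipment, buyer-exempt → 0% → $0.00
Antacid chews $5.34: OTC medicine → 7% → $0.3738
Ibuprofen (100 ct) $9.85: OTC medicine → 7% → $0.6895
Unrounded tax sum = $11.766 → $11.77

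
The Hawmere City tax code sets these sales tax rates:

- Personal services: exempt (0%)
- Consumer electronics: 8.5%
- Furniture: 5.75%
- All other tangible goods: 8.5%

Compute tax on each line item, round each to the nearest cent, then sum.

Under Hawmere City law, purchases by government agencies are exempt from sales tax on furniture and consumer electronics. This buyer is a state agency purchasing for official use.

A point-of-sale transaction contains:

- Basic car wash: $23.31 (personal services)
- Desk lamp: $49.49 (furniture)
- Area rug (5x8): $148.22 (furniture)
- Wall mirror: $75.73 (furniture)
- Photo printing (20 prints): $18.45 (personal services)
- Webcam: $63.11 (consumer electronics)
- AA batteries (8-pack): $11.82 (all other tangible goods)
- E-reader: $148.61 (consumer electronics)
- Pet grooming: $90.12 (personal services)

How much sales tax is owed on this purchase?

$1.00

Basic car wash $23.31: personal services → 0% → $0.00
Desk lamp $49.49: furniture, buyer-exempt → 0% → $0.00
Area rug (5x8) $148.22: furniture, buyer-exempt → 0% → $0.00
Wall mirror $75.73: furniture, buyer-exempt → 0% → $0.00
Photo printing (20 prints) $18.45: personal services → 0% → $0.00
Webcam $63.11: consumer electronics, buyer-exempt → 0% → $0.00
AA batteries (8-pack) $11.82: all other tangible goods → 8.5% → $1.00
E-reader $148.61: consumer electronics, buyer-exempt → 0% → $0.00
Pet grooming $90.12: personal services → 0% → $0.00
Total tax = $1.00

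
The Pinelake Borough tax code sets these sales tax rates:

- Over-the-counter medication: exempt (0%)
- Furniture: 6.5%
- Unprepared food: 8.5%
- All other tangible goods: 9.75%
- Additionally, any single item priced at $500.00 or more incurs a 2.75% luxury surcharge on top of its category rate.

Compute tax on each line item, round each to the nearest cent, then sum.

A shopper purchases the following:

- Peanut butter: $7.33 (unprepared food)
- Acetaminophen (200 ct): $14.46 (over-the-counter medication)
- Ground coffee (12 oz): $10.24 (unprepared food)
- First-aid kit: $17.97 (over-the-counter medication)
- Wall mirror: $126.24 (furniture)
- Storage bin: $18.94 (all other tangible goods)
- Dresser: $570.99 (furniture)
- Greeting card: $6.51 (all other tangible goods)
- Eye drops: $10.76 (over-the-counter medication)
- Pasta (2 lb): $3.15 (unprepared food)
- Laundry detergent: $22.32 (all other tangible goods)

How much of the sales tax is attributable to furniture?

$61.03

Wall mirror $126.24: furniture → 6.5% → $8.21
Dresser $570.99: furniture → 6.5% + 2.75% surcharge = 9.25% → $52.82
Tax on furniture = $8.21 + $52.82 = $61.03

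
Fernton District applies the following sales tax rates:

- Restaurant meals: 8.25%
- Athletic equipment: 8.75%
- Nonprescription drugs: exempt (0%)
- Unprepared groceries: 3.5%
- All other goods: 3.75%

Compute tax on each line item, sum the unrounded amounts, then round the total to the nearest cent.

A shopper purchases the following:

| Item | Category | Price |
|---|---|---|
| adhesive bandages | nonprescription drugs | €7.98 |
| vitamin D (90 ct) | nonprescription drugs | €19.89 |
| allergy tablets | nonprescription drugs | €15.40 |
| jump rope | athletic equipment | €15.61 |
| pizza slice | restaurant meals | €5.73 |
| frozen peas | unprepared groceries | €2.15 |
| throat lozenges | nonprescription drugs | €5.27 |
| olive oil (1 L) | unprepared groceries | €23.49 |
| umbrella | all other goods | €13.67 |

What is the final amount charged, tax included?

Adhesive bandages €7.98: nonprescription drugs → 0% → €0.00
Vitamin D (90 ct) €19.89: nonprescription drugs → 0% → €0.00
Allergy tablets €15.40: nonprescription drugs → 0% → €0.00
Jump rope €15.61: athletic equipment → 8.75% → €1.365875
Pizza slice €5.73: restaurant meals → 8.25% → €0.472725
Frozen peas €2.15: unprepared groceries → 3.5% → €0.07525
Throat lozenges €5.27: nonprescription drugs → 0% → €0.00
Olive oil (1 L) €23.49: unprepared groceries → 3.5% → €0.82215
Umbrella €13.67: all other goods → 3.75% → €0.512625
Subtotal = €109.19; unrounded tax = €3.248625 → €3.25; total due = €112.44

€112.44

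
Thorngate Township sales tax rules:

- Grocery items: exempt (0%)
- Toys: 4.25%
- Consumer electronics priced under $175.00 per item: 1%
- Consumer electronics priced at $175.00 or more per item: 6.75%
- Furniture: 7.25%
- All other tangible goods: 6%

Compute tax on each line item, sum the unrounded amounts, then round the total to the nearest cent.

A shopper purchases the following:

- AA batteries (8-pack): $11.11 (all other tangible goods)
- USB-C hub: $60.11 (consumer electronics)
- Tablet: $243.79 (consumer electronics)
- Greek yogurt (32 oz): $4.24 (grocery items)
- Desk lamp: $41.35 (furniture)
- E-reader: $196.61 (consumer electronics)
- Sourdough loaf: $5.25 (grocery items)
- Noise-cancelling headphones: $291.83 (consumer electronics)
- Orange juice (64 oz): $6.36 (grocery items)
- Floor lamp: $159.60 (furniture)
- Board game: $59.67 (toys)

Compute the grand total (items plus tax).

$1147.72

AA batteries (8-pack) $11.11: all other tangible goods → 6% → $0.6666
USB-C hub $60.11: consumer electronics, under $175.00 → 1% → $0.6011
Tablet $243.79: consumer electronics, $175.00 or more → 6.75% → $16.455825
Greek yogurt (32 oz) $4.24: grocery items → 0% → $0.00
Desk lamp $41.35: furniture → 7.25% → $2.997875
E-reader $196.61: consumer electronics, $175.00 or more → 6.75% → $13.271175
Sourdough loaf $5.25: grocery items → 0% → $0.00
Noise-cancelling headphones $291.83: consumer electronics, $175.00 or more → 6.75% → $19.698525
Orange juice (64 oz) $6.36: grocery items → 0% → $0.00
Floor lamp $159.60: furniture → 7.25% → $11.571
Board game $59.67: toys → 4.25% → $2.535975
Subtotal = $1079.92; unrounded tax = $67.798075 → $67.80; total due = $1147.72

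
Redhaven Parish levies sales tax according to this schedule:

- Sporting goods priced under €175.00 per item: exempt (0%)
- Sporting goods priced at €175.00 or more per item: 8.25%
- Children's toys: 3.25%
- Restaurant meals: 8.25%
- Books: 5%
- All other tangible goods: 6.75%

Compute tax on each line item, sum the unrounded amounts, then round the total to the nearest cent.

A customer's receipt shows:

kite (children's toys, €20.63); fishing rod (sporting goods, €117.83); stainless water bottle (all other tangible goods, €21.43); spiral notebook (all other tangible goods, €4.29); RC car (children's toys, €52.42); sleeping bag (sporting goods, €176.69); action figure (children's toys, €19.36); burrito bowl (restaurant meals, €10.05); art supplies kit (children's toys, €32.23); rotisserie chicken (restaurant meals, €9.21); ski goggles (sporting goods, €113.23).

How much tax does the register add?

€21.95

Kite €20.63: children's toys → 3.25% → €0.670475
Fishing rod €117.83: sporting goods, under €175.00 → 0% → €0.00
Stainless water bottle €21.43: all other tangible goods → 6.75% → €1.446525
Spiral notebook €4.29: all other tangible goods → 6.75% → €0.289575
RC car €52.42: children's toys → 3.25% → €1.70365
Sleeping bag €176.69: sporting goods, €175.00 or more → 8.25% → €14.576925
Action figure €19.36: children's toys → 3.25% → €0.6292
Burrito bowl €10.05: restaurant meals → 8.25% → €0.829125
Art supplies kit €32.23: children's toys → 3.25% → €1.047475
Rotisserie chicken €9.21: restaurant meals → 8.25% → €0.759825
Ski goggles €113.23: sporting goods, under €175.00 → 0% → €0.00
Unrounded tax sum = €21.952775 → €21.95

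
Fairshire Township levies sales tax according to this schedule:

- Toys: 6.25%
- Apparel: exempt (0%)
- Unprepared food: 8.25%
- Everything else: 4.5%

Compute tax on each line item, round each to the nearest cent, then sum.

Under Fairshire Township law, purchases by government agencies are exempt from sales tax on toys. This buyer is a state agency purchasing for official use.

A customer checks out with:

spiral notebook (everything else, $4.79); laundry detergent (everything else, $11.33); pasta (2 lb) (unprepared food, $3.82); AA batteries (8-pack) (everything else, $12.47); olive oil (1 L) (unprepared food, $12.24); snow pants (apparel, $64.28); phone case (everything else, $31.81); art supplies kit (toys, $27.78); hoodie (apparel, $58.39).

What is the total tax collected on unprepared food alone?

$1.33

Pasta (2 lb) $3.82: unprepared food → 8.25% → $0.32
Olive oil (1 L) $12.24: unprepared food → 8.25% → $1.01
Tax on unprepared food = $0.32 + $1.01 = $1.33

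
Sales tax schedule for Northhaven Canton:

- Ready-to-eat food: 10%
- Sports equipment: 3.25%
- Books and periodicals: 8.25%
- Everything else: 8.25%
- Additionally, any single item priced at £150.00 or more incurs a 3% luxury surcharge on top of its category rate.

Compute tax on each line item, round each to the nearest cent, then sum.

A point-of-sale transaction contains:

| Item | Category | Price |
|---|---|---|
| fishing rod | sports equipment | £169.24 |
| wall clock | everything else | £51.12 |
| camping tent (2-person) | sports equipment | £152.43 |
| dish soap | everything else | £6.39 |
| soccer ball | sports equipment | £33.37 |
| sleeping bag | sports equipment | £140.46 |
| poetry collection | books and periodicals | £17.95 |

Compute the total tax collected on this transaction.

£31.98

Fishing rod £169.24: sports equipment → 3.25% + 3% surcharge = 6.25% → £10.58
Wall clock £51.12: everything else → 8.25% → £4.22
Camping tent (2-person) £152.43: sports equipment → 3.25% + 3% surcharge = 6.25% → £9.53
Dish soap £6.39: everything else → 8.25% → £0.53
Soccer ball £33.37: sports equipment → 3.25% → £1.08
Sleeping bag £140.46: sports equipment → 3.25% → £4.56
Poetry collection £17.95: books and periodicals → 8.25% → £1.48
Total tax = £10.58 + £4.22 + £9.53 + £0.53 + £1.08 + £4.56 + £1.48 = £31.98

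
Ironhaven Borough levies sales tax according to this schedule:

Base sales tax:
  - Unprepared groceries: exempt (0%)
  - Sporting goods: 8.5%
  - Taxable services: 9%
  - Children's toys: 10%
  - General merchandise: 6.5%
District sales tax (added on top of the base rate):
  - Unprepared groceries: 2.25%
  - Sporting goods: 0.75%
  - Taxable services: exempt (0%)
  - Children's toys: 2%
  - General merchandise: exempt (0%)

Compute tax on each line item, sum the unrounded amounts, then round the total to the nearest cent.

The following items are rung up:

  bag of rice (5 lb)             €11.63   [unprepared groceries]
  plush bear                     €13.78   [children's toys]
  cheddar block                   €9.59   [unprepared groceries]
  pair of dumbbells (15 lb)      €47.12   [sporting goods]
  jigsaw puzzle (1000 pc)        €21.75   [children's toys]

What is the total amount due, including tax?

Bag of rice (5 lb) €11.63: unprepared groceries → 0% + 2.25% district = 2.25% → €0.261675
Plush bear €13.78: children's toys → 10% + 2% district = 12% → €1.6536
Cheddar block €9.59: unprepared groceries → 0% + 2.25% district = 2.25% → €0.215775
Pair of dumbbells (15 lb) €47.12: sporting goods → 8.5% + 0.75% district = 9.25% → €4.3586
Jigsaw puzzle (1000 pc) €21.75: children's toys → 10% + 2% district = 12% → €2.61
Subtotal = €103.87; unrounded tax = €9.09965 → €9.10; total due = €112.97

€112.97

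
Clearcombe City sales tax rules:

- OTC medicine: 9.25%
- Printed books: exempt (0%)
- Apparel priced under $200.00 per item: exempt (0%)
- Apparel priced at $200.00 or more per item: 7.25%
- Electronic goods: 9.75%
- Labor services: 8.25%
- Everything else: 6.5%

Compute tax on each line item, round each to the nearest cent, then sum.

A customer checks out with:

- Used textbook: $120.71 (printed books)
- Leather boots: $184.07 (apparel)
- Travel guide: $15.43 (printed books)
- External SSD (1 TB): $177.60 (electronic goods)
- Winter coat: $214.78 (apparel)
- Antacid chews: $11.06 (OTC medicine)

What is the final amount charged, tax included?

Used textbook $120.71: printed books → 0% → $0.00
Leather boots $184.07: apparel, under $200.00 → 0% → $0.00
Travel guide $15.43: printed books → 0% → $0.00
External SSD (1 TB) $177.60: electronic goods → 9.75% → $17.32
Winter coat $214.78: apparel, $200.00 or more → 7.25% → $15.57
Antacid chews $11.06: OTC medicine → 9.25% → $1.02
Subtotal = $723.65; tax = $33.91; total due = $757.56

$757.56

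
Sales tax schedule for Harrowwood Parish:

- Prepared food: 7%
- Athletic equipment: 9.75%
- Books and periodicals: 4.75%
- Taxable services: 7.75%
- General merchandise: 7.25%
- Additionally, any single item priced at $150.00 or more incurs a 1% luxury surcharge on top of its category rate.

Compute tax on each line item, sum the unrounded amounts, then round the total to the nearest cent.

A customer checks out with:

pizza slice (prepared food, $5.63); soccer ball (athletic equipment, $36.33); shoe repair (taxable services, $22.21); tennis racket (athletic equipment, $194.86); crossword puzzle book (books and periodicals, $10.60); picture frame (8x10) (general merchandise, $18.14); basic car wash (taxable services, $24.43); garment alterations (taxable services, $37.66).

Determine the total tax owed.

Pizza slice $5.63: prepared food → 7% → $0.3941
Soccer ball $36.33: athletic equipment → 9.75% → $3.542175
Shoe repair $22.21: taxable services → 7.75% → $1.721275
Tennis racket $194.86: athletic equipment → 9.75% + 1% surcharge = 10.75% → $20.94745
Crossword puzzle book $10.60: books and periodicals → 4.75% → $0.5035
Picture frame (8x10) $18.14: general merchandise → 7.25% → $1.31515
Basic car wash $24.43: taxable services → 7.75% → $1.893325
Garment alterations $37.66: taxable services → 7.75% → $2.91865
Unrounded tax sum = $33.235625 → $33.24

$33.24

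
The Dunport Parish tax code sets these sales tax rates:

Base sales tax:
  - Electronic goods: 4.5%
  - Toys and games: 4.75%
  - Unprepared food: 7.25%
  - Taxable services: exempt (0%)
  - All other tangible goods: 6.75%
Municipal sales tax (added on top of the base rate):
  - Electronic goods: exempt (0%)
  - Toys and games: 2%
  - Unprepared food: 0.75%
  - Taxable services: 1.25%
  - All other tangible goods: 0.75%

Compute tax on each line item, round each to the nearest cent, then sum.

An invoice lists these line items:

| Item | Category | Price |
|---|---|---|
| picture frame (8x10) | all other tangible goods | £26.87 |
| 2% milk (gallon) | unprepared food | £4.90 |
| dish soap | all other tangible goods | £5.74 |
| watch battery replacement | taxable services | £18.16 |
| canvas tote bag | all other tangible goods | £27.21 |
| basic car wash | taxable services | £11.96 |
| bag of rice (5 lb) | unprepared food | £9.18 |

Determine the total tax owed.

Picture frame (8x10) £26.87: all other tangible goods → 6.75% + 0.75% municipal = 7.5% → £2.02
2% milk (gallon) £4.90: unprepared food → 7.25% + 0.75% municipal = 8% → £0.39
Dish soap £5.74: all other tangible goods → 6.75% + 0.75% municipal = 7.5% → £0.43
Watch battery replacement £18.16: taxable services → 0% + 1.25% municipal = 1.25% → £0.23
Canvas tote bag £27.21: all other tangible goods → 6.75% + 0.75% municipal = 7.5% → £2.04
Basic car wash £11.96: taxable services → 0% + 1.25% municipal = 1.25% → £0.15
Bag of rice (5 lb) £9.18: unprepared food → 7.25% + 0.75% municipal = 8% → £0.73
Total tax = £2.02 + £0.39 + £0.43 + £0.23 + £2.04 + £0.15 + £0.73 = £5.99

£5.99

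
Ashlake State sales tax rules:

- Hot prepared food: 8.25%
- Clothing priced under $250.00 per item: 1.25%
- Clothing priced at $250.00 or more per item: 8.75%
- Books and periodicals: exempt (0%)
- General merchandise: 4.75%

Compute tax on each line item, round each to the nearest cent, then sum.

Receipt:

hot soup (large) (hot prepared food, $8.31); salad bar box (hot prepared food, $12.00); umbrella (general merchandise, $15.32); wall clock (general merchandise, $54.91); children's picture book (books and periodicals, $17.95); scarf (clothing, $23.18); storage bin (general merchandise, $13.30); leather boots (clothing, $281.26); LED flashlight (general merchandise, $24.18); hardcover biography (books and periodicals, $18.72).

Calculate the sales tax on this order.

Hot soup (large) $8.31: hot prepared food → 8.25% → $0.69
Salad bar box $12.00: hot prepared food → 8.25% → $0.99
Umbrella $15.32: general merchandise → 4.75% → $0.73
Wall clock $54.91: general merchandise → 4.75% → $2.61
Children's picture book $17.95: books and periodicals → 0% → $0.00
Scarf $23.18: clothing, under $250.00 → 1.25% → $0.29
Storage bin $13.30: general merchandise → 4.75% → $0.63
Leather boots $281.26: clothing, $250.00 or more → 8.75% → $24.61
LED flashlight $24.18: general merchandise → 4.75% → $1.15
Hardcover biography $18.72: books and periodicals → 0% → $0.00
Total tax = $0.69 + $0.99 + $0.73 + $2.61 + $0.29 + $0.63 + $24.61 + $1.15 = $31.70

$31.70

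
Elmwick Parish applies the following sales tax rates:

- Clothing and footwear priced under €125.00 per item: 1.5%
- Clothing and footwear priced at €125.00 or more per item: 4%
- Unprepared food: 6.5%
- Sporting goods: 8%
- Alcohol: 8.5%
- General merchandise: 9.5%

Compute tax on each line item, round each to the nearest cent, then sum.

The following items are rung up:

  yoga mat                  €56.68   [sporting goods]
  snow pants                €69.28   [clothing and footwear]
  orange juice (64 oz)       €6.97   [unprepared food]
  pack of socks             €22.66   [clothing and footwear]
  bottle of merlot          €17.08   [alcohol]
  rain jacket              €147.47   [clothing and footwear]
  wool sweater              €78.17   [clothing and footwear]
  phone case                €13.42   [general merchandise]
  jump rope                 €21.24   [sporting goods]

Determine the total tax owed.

€17.85

Yoga mat €56.68: sporting goods → 8% → €4.53
Snow pants €69.28: clothing and footwear, under €125.00 → 1.5% → €1.04
Orange juice (64 oz) €6.97: unprepared food → 6.5% → €0.45
Pack of socks €22.66: clothing and footwear, under €125.00 → 1.5% → €0.34
Bottle of merlot €17.08: alcohol → 8.5% → €1.45
Rain jacket €147.47: clothing and footwear, €125.00 or more → 4% → €5.90
Wool sweater €78.17: clothing and footwear, under €125.00 → 1.5% → €1.17
Phone case €13.42: general merchandise → 9.5% → €1.27
Jump rope €21.24: sporting goods → 8% → €1.70
Total tax = €4.53 + €1.04 + €0.45 + €0.34 + €1.45 + €5.90 + €1.17 + €1.27 + €1.70 = €17.85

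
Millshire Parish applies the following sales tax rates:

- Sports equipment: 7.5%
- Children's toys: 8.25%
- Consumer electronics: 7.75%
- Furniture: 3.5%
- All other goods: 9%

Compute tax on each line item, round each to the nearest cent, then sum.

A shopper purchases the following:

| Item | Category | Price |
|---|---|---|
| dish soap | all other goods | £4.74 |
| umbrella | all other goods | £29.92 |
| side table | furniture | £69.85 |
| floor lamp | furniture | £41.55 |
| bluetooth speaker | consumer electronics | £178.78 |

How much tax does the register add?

£20.87

Dish soap £4.74: all other goods → 9% → £0.43
Umbrella £29.92: all other goods → 9% → £2.69
Side table £69.85: furniture → 3.5% → £2.44
Floor lamp £41.55: furniture → 3.5% → £1.45
Bluetooth speaker £178.78: consumer electronics → 7.75% → £13.86
Total tax = £0.43 + £2.69 + £2.44 + £1.45 + £13.86 = £20.87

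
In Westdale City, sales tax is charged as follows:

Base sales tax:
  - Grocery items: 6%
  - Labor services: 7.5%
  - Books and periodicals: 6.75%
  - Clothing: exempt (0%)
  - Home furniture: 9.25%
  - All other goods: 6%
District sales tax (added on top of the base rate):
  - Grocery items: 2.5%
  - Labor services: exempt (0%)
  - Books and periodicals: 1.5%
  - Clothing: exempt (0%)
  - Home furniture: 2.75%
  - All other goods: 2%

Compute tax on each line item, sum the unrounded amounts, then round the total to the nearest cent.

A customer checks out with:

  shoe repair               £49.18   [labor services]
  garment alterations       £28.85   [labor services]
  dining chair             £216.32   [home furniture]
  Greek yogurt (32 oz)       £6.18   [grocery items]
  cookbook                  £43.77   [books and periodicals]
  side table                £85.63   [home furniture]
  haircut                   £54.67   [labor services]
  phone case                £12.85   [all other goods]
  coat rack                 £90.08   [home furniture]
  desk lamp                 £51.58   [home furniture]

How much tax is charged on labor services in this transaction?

£9.95

Shoe repair £49.18: labor services → 7.5% + 0% district = 7.5% → £3.6885
Garment alterations £28.85: labor services → 7.5% + 0% district = 7.5% → £2.16375
Haircut £54.67: labor services → 7.5% + 0% district = 7.5% → £4.10025
Tax on labor services: unrounded sum = £9.9525 → £9.95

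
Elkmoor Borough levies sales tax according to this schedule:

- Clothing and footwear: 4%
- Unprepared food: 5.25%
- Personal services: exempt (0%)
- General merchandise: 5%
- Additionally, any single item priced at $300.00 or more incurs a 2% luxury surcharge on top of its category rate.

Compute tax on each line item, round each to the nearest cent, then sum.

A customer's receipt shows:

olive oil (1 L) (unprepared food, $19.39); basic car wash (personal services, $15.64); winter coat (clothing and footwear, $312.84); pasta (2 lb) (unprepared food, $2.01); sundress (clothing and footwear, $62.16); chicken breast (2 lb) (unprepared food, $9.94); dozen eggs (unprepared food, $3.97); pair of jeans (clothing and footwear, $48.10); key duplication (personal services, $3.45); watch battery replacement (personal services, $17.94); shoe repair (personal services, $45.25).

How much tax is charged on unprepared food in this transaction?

$1.86

Olive oil (1 L) $19.39: unprepared food → 5.25% → $1.02
Pasta (2 lb) $2.01: unprepared food → 5.25% → $0.11
Chicken breast (2 lb) $9.94: unprepared food → 5.25% → $0.52
Dozen eggs $3.97: unprepared food → 5.25% → $0.21
Tax on unprepared food = $1.02 + $0.11 + $0.52 + $0.21 = $1.86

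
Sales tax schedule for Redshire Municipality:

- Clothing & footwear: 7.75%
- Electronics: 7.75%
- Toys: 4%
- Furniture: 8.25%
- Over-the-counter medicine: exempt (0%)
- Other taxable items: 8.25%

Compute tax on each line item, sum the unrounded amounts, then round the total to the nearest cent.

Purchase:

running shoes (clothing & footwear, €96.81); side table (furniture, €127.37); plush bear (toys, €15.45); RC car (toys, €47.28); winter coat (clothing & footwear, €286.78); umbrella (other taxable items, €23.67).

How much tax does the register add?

Running shoes €96.81: clothing & footwear → 7.75% → €7.502775
Side table €127.37: furniture → 8.25% → €10.508025
Plush bear €15.45: toys → 4% → €0.618
RC car €47.28: toys → 4% → €1.8912
Winter coat €286.78: clothing & footwear → 7.75% → €22.22545
Umbrella €23.67: other taxable items → 8.25% → €1.952775
Unrounded tax sum = €44.698225 → €44.70

€44.70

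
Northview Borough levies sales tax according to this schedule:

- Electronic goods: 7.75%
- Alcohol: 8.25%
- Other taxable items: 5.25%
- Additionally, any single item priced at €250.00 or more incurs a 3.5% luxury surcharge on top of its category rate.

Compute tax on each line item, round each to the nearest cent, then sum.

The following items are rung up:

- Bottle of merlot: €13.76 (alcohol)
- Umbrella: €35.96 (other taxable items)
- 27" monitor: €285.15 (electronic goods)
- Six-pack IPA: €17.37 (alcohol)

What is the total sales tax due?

Bottle of merlot €13.76: alcohol → 8.25% → €1.14
Umbrella €35.96: other taxable items → 5.25% → €1.89
27" monitor €285.15: electronic goods → 7.75% + 3.5% surcharge = 11.25% → €32.08
Six-pack IPA €17.37: alcohol → 8.25% → €1.43
Total tax = €1.14 + €1.89 + €32.08 + €1.43 = €36.54

€36.54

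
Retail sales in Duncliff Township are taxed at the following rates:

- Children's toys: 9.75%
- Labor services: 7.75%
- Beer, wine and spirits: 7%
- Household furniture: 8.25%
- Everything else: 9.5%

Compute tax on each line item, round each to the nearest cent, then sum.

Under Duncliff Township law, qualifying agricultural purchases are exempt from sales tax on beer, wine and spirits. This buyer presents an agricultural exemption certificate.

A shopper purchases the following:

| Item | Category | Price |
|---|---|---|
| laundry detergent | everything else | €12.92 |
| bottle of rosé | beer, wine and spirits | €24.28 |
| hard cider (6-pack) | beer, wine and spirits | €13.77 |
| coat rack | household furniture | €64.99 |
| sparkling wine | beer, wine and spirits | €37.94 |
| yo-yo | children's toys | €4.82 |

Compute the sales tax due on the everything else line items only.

Laundry detergent €12.92: everything else → 9.5% → €1.23
Tax on everything else = €1.23

€1.23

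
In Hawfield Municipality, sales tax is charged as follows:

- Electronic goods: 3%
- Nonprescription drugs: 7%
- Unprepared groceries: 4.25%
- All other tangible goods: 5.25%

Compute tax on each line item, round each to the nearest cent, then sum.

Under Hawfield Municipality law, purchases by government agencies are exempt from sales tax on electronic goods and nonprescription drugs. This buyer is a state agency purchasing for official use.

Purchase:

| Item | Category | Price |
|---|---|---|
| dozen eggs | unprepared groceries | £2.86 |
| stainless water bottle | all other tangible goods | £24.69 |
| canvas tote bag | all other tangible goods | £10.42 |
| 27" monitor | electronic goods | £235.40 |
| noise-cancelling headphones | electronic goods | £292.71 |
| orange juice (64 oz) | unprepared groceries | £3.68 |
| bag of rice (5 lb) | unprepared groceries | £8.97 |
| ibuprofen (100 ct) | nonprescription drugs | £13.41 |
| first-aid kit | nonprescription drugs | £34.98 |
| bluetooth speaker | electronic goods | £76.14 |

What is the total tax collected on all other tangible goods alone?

£1.85

Stainless water bottle £24.69: all other tangible goods → 5.25% → £1.30
Canvas tote bag £10.42: all other tangible goods → 5.25% → £0.55
Tax on all other tangible goods = £1.30 + £0.55 = £1.85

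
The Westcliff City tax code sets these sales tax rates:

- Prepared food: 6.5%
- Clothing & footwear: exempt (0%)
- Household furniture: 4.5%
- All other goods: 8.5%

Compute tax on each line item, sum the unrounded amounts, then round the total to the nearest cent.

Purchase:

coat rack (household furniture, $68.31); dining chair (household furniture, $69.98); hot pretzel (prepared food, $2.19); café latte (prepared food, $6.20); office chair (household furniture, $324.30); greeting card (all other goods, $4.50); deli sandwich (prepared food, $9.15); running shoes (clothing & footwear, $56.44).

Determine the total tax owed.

$22.34

Coat rack $68.31: household furniture → 4.5% → $3.07395
Dining chair $69.98: household furniture → 4.5% → $3.1491
Hot pretzel $2.19: prepared food → 6.5% → $0.14235
Café latte $6.20: prepared food → 6.5% → $0.403
Office chair $324.30: household furniture → 4.5% → $14.5935
Greeting card $4.50: all other goods → 8.5% → $0.3825
Deli sandwich $9.15: prepared food → 6.5% → $0.59475
Running shoes $56.44: clothing & footwear → 0% → $0.00
Unrounded tax sum = $22.33915 → $22.34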